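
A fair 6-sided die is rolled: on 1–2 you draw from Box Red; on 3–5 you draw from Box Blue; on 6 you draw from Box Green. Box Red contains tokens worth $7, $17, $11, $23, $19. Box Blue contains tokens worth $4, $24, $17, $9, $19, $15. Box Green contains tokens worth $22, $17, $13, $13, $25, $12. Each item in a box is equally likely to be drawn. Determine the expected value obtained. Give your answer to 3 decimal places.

$15.300

E[X | Box Red] = (7 + 17 + 11 + 23 + 19)/5 = 77/5
E[X | Box Blue] = (4 + 24 + 17 + 9 + 19 + 15)/6 = 44/3
E[X | Box Green] = (22 + 17 + 13 + 13 + 25 + 12)/6 = 17
E[X] = (1/3)·77/5 + (1/2)·44/3 + (1/6)·17 = 153/10 ≈ 15.300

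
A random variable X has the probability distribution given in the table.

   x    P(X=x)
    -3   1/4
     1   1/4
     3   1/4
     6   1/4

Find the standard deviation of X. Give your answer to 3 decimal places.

E[X] = 7/4, E[X²] = 55/4
Var(X) = E[X²] − (E[X])² = 55/4 − 49/16 = 171/16
SD(X) = √(171/16) ≈ 3.269

3.269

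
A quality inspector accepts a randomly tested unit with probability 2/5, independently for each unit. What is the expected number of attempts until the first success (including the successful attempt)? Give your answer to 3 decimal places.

For a geometric distribution, E[trials] = 1/p = 1/(2/5) = 5/2.
≈ 2.500

2.500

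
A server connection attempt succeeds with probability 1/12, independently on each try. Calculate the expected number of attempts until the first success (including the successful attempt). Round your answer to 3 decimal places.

12.000

For a geometric distribution, E[trials] = 1/p = 1/(1/12) = 12.
≈ 12.000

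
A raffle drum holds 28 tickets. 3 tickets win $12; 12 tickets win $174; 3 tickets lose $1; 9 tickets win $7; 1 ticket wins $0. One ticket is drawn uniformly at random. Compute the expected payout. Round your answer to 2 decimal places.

E[payout] = (3/28)·12 + (12/28)·174 + (3/28)·(-1) + (9/28)·7 + (1/28)·0 = 78
≈ $78.00

$78.00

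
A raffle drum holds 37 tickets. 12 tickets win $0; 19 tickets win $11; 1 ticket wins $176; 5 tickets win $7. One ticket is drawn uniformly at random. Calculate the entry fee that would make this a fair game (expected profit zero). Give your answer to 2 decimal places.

E[payout] = (12/37)·0 + (19/37)·11 + (1/37)·176 + (5/37)·7 = 420/37
Fair fee = E[payout] = 420/37 ≈ $11.35

$11.35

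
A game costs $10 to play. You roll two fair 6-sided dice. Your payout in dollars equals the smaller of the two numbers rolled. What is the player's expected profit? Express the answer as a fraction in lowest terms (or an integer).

-269/36 dollars

Distribution of the smaller of the two numbers rolled: 1 w.p. 11/36, 2 w.p. 1/4, 3 w.p. 7/36, 4 w.p. 5/36, 5 w.p. 1/12, 6 w.p. 1/36
E[payout] = (11/36)·1 + (1/4)·2 + (7/36)·3 + (5/36)·4 + (1/12)·5 + (1/36)·6 = 91/36
Expected profit = 91/36 − 10 = -269/36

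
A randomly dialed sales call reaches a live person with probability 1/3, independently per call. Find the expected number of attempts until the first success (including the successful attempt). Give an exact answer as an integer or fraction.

3

For a geometric distribution, E[trials] = 1/p = 1/(1/3) = 3.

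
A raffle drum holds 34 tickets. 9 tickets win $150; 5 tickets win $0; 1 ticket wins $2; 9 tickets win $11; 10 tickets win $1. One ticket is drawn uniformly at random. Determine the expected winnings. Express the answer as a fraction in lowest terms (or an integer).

E[payout] = (9/34)·150 + (5/34)·0 + (1/34)·2 + (9/34)·11 + (10/34)·1 = 1461/34

1461/34 dollars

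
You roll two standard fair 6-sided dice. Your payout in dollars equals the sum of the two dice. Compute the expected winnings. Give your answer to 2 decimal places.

Distribution of the sum of the two dice: 2 w.p. 1/36, 3 w.p. 1/18, 4 w.p. 1/12, 5 w.p. 1/9, 6 w.p. 5/36, 7 w.p. 1/6, …
E[payout] = (1/36)·2 + (1/18)·3 + (1/12)·4 + (1/9)·5 + (5/36)·6 + (1/6)·7 + (5/36)·8 + (1/9)·9 + (1/12)·10 + (1/18)·11 + (1/36)·12 = 7
≈ $7.00

$7.00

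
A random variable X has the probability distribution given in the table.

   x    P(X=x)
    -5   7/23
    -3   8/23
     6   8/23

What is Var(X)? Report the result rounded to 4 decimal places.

23.0321

E[X] = (7/23)·(-5) + (8/23)·(-3) + (8/23)·6 = -11/23
E[X²] = (7/23)·25 + (8/23)·9 + (8/23)·36 = 535/23
Var(X) = 535/23 − (-11/23)² = 12184/529 ≈ 23.0321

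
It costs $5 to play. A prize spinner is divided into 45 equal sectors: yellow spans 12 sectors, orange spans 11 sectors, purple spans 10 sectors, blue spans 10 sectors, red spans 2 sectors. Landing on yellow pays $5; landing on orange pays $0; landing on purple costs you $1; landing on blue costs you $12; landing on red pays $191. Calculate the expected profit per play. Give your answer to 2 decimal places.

E[payout] = (12/45)·5 + (11/45)·0 + (10/45)·(-1) + (10/45)·(-12) + (2/45)·191 = 104/15
Expected profit = 104/15 − 5 = 29/15 ≈ $1.93

$1.93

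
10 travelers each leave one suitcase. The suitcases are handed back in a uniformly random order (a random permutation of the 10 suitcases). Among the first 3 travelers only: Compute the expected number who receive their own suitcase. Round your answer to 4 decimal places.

Let Xᵢ = 1 if person i gets their own suitcase. For each i, P(Xᵢ=1) = 1/10.
By linearity of expectation, E[X₁+…+X_3] = 3·(1/10) = 3/10.
≈ 0.3000

0.3000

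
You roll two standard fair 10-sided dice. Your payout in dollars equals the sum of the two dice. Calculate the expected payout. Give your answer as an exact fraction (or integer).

$11

Distribution of the sum of the two dice: 2 w.p. 1/100, 3 w.p. 1/50, 4 w.p. 3/100, 5 w.p. 1/25, 6 w.p. 1/20, 7 w.p. 3/50, …
E[payout] = (1/100)·2 + (1/50)·3 + (3/100)·4 + (1/25)·5 + (1/20)·6 + (3/50)·7 + (7/100)·8 + (2/25)·9 + (9/100)·10 + (1/10)·11 + (9/100)·12 + (2/25)·13 + (7/100)·14 + (3/50)·15 + (1/20)·16 + (1/25)·17 + (3/100)·18 + (1/50)·19 + (1/100)·20 = 11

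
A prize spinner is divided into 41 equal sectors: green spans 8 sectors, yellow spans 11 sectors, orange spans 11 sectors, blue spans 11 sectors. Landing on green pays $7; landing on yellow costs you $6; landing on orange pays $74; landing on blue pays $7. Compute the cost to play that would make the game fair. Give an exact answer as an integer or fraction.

E[payout] = (8/41)·7 + (11/41)·(-6) + (11/41)·74 + (11/41)·7 = 881/41
Fair fee = E[payout] = 881/41

881/41 dollars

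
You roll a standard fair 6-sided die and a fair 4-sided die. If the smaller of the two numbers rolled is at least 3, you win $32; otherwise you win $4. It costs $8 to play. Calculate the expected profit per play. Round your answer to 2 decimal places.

E[payout] = (2/3)·4 + (1/3)·32 = 40/3
Expected profit = 40/3 − 8 = 16/3 ≈ $5.33

$5.33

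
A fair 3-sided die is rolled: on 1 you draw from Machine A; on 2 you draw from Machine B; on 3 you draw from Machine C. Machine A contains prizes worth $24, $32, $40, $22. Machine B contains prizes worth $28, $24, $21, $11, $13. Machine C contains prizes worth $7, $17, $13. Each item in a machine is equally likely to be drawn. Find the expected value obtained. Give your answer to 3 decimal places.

E[X | Machine A] = (24 + 32 + 40 + 22)/4 = 59/2
E[X | Machine B] = (28 + 24 + 21 + 11 + 13)/5 = 97/5
E[X | Machine C] = (7 + 17 + 13)/3 = 37/3
E[X] = (1/3)·59/2 + (1/3)·97/5 + (1/3)·37/3 = 1837/90 ≈ 20.411

$20.411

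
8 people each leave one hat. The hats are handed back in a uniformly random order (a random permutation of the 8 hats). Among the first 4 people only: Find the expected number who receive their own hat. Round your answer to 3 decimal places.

0.500

Let Xᵢ = 1 if person i gets their own hat. For each i, P(Xᵢ=1) = 1/8.
By linearity of expectation, E[X₁+…+X_4] = 4·(1/8) = 1/2.
≈ 0.500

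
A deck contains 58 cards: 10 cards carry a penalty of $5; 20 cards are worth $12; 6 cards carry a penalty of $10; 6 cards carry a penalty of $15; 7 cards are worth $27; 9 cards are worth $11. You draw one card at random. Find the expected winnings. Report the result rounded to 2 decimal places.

$5.66

E[payout] = (10/58)·(-5) + (20/58)·12 + (6/58)·(-10) + (6/58)·(-15) + (7/58)·27 + (9/58)·11 = 164/29
≈ $5.66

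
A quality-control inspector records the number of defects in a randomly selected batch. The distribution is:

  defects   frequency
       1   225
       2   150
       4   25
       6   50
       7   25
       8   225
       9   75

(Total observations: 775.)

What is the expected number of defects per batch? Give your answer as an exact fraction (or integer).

Total = 775, so P(defects=1) = 225/775, etc.
E[X] = (9/31)·1 + (6/31)·2 + (1/31)·4 + (2/31)·6 + (1/31)·7 + (9/31)·8 + (3/31)·9
     = 143/31

143/31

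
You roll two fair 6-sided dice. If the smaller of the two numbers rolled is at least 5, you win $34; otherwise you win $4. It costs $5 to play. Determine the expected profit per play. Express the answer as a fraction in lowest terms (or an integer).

E[payout] = (8/9)·4 + (1/9)·34 = 22/3
Expected profit = 22/3 − 5 = 7/3

7/3 dollars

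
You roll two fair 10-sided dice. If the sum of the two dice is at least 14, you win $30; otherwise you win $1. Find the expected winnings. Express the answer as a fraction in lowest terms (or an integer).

E[payout] = (18/25)·1 + (7/25)·30 = 228/25

228/25 dollars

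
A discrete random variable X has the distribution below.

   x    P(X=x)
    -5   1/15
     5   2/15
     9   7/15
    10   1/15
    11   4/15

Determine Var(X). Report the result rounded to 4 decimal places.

E[X] = (1/15)·(-5) + (2/15)·5 + (7/15)·9 + (1/15)·10 + (4/15)·11 = 122/15
E[X²] = (1/15)·25 + (2/15)·25 + (7/15)·81 + (1/15)·100 + (4/15)·121 = 1226/15
Var(X) = 1226/15 − (122/15)² = 3506/225 ≈ 15.5822

15.5822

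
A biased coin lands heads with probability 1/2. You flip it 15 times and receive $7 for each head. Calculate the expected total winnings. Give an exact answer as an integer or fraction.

E[#heads] = 15·1/2 = 15/2 (linearity over flips).
E[winnings] = 7·15/2 = 105/2.

105/2 dollars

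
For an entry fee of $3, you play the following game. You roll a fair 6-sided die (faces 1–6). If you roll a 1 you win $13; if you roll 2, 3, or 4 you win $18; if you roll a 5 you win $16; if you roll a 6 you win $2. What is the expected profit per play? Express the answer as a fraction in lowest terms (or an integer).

67/6 dollars

E[payout] = (1/6)·2 + (1/6)·13 + (1/6)·16 + (1/2)·18 = 85/6
Expected profit = 85/6 − 3 = 67/6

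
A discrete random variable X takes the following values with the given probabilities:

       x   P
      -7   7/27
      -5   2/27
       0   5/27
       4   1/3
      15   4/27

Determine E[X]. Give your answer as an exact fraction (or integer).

E[X] = (7/27)·(-7) + (2/27)·(-5) + (5/27)·0 + (1/3)·4 + (4/27)·15
     = 37/27

37/27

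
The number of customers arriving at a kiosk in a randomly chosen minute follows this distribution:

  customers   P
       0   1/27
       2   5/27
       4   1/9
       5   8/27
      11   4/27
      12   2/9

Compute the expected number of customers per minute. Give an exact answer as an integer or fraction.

E[X] = (1/27)·0 + (5/27)·2 + (1/9)·4 + (8/27)·5 + (4/27)·11 + (2/9)·12
     = 178/27

178/27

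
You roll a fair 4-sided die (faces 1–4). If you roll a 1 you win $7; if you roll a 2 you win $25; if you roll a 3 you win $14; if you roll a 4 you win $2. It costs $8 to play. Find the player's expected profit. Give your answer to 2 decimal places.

E[payout] = (1/4)·2 + (1/4)·7 + (1/4)·14 + (1/4)·25 = 12
Expected profit = 12 − 8 = 4 ≈ $4.00

$4.00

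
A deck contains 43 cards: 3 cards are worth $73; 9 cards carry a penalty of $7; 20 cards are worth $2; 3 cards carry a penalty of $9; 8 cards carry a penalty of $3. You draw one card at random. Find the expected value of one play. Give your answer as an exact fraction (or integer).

E[payout] = (3/43)·73 + (9/43)·(-7) + (20/43)·2 + (3/43)·(-9) + (8/43)·(-3) = 145/43

145/43 dollars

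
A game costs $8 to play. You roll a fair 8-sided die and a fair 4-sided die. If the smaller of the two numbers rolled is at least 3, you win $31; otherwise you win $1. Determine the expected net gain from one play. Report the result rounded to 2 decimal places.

E[payout] = (5/8)·1 + (3/8)·31 = 49/4
Expected profit = 49/4 − 8 = 17/4 ≈ $4.25

$4.25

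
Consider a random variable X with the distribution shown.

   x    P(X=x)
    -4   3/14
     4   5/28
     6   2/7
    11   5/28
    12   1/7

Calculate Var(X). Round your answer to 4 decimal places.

E[X] = (3/14)·(-4) + (5/28)·4 + (2/7)·6 + (5/28)·11 + (1/7)·12 = 21/4
E[X²] = (3/14)·16 + (5/28)·16 + (2/7)·36 + (5/28)·121 + (1/7)·144 = 235/4
Var(X) = 235/4 − (21/4)² = 499/16 ≈ 31.1875

31.1875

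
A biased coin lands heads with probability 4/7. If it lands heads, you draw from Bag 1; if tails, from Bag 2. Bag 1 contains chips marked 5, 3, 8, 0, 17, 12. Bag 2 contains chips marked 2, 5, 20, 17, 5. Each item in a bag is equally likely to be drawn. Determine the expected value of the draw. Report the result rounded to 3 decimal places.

E[X | Bag 1] = (5 + 3 + 8 + 0 + 17 + 12)/6 = 15/2
E[X | Bag 2] = (2 + 5 + 20 + 17 + 5)/5 = 49/5
E[X] = (4/7)·15/2 + (3/7)·49/5 = 297/35 ≈ 8.486

8.486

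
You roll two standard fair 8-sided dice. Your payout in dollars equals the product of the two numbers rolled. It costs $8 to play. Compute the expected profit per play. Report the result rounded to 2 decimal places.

$12.25

Distribution of the product of the two numbers rolled: 1 w.p. 1/64, 2 w.p. 1/32, 3 w.p. 1/32, 4 w.p. 3/64, 5 w.p. 1/32, 6 w.p. 1/16, …
E[payout] = (1/64)·1 + (1/32)·2 + (1/32)·3 + (3/64)·4 + (1/32)·5 + (1/16)·6 + (1/32)·7 + (1/16)·8 + (1/64)·9 + (1/32)·10 + (1/16)·12 + (1/32)·14 + (1/32)·15 + (3/64)·16 + (1/32)·18 + (1/32)·20 + (1/32)·21 + (1/16)·24 + (1/64)·25 + (1/32)·28 + (1/32)·30 + (1/32)·32 + (1/32)·35 + (1/64)·36 + (1/32)·40 + (1/32)·42 + (1/32)·48 + (1/64)·49 + (1/32)·56 + (1/64)·64 = 81/4
Expected profit = 81/4 − 8 = 49/4 ≈ $12.25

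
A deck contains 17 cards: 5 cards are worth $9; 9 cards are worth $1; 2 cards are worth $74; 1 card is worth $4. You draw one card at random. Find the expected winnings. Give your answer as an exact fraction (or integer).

206/17 dollars

E[payout] = (5/17)·9 + (9/17)·1 + (2/17)·74 + (1/17)·4 = 206/17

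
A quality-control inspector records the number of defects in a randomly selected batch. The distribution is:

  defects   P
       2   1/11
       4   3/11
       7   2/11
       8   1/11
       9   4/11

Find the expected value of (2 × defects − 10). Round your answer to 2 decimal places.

E[2x-10] = (1/11)·(-6) + (3/11)·(-2) + (2/11)·4 + (1/11)·6 + (4/11)·8
     = 34/11 ≈ 3.09

3.09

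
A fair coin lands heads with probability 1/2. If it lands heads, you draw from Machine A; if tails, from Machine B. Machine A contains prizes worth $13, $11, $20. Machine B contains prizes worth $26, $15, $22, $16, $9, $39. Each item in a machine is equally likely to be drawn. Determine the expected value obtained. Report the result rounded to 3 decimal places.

$17.917

E[X | Machine A] = (13 + 11 + 20)/3 = 44/3
E[X | Machine B] = (26 + 15 + 22 + 16 + 9 + 39)/6 = 127/6
E[X] = (1/2)·44/3 + (1/2)·127/6 = 215/12 ≈ 17.917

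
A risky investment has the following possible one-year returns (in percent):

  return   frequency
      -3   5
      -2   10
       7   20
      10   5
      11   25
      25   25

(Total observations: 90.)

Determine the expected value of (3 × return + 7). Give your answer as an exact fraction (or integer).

Total = 90, so P(return=-3) = 5/90, etc.
E[3x+7] = (1/18)·(-2) + (1/9)·1 + (2/9)·28 + (1/18)·37 + (5/18)·40 + (5/18)·82
     = 253/6

253/6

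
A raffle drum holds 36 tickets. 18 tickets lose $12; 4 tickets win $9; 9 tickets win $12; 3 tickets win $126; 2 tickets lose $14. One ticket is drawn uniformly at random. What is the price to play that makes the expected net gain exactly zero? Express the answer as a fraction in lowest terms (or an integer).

139/18 dollars

E[payout] = (18/36)·(-12) + (4/36)·9 + (9/36)·12 + (3/36)·126 + (2/36)·(-14) = 139/18
Fair fee = E[payout] = 139/18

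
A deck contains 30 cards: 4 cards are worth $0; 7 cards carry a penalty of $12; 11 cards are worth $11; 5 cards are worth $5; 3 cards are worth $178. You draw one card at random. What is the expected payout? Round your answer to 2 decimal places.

E[payout] = (4/30)·0 + (7/30)·(-12) + (11/30)·11 + (5/30)·5 + (3/30)·178 = 298/15
≈ $19.87

$19.87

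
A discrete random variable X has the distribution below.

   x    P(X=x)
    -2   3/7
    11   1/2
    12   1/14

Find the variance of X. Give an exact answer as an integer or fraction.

169/4

E[X] = (3/7)·(-2) + (1/2)·11 + (1/14)·12 = 11/2
E[X²] = (3/7)·4 + (1/2)·121 + (1/14)·144 = 145/2
Var(X) = 145/2 − (11/2)² = 169/4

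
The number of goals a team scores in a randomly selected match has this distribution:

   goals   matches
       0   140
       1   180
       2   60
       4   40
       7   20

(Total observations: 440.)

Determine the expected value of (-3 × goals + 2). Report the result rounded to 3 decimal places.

Total = 440, so P(goals=0) = 140/440, etc.
E[-3x+2] = (7/22)·2 + (9/22)·(-1) + (3/22)·(-4) + (1/11)·(-10) + (1/22)·(-19)
     = -23/11 ≈ -2.091

-2.091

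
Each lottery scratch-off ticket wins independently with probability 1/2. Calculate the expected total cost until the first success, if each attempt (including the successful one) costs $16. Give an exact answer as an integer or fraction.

E[#attempts] = 1/p = 2; E[cost] = 16·2 = 32.

$32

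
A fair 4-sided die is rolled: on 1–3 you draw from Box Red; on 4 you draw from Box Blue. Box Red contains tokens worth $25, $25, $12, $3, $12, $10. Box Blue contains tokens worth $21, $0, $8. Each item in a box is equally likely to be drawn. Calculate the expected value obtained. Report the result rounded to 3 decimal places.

E[X | Box Red] = (25 + 25 + 12 + 3 + 12 + 10)/6 = 29/2
E[X | Box Blue] = (21 + 0 + 8)/3 = 29/3
E[X] = (3/4)·29/2 + (1/4)·29/3 = 319/24 ≈ 13.292

$13.292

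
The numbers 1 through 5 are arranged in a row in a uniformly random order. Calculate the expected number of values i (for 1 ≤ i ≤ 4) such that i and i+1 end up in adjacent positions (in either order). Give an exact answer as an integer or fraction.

For each i ∈ {1,…,4}, let Xᵢ = 1 if i and i+1 are adjacent. P(Xᵢ=1) = 2·(5−1)!/5! = 2/5.
By linearity, E[ΣXᵢ] = (4)·(2/5) = 8/5.

8/5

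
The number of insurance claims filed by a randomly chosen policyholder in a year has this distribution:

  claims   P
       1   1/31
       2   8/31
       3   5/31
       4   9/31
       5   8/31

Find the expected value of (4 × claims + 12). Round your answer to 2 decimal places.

E[4x+12] = (1/31)·16 + (8/31)·20 + (5/31)·24 + (9/31)·28 + (8/31)·32
     = 804/31 ≈ 25.94

25.94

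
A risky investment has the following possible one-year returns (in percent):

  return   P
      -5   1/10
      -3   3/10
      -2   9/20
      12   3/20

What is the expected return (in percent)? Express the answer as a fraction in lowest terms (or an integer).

E[X] = (1/10)·(-5) + (3/10)·(-3) + (9/20)·(-2) + (3/20)·12
     = -1/2

-1/2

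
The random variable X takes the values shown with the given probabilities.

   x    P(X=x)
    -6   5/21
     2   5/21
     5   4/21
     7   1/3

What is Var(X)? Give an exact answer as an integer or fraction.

E[X] = (5/21)·(-6) + (5/21)·2 + (4/21)·5 + (1/3)·7 = 7/3
E[X²] = (5/21)·36 + (5/21)·4 + (4/21)·25 + (1/3)·49 = 643/21
Var(X) = 643/21 − (7/3)² = 1586/63

1586/63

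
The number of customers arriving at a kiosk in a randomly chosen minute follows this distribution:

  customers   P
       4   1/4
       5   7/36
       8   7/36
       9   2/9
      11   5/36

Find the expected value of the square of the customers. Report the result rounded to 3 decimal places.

E[X²] = (1/4)·16 + (7/36)·25 + (7/36)·64 + (2/9)·81 + (5/36)·121
     = 505/9 ≈ 56.111

56.111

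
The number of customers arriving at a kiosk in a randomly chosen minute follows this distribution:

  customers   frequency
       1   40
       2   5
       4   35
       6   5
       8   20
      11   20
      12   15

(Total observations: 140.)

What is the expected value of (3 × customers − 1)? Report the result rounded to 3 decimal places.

15.714

Total = 140, so P(customers=1) = 40/140, etc.
E[3x-1] = (2/7)·2 + (1/28)·5 + (1/4)·11 + (1/28)·17 + (1/7)·23 + (1/7)·32 + (3/28)·35
     = 110/7 ≈ 15.714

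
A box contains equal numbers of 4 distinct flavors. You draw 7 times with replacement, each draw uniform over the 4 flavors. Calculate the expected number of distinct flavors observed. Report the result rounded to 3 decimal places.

3.466

Let Xⱼ=1 if type j appears at least once. P(Xⱼ=1) = 1 − ((4−1)/4)^7 = 14197/16384.
E[#distinct] = 4·14197/16384 = 14197/4096.
≈ 3.466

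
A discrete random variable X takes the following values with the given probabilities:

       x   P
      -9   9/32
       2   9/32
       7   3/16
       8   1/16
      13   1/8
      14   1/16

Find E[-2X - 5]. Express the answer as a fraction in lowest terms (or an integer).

E[-2x-5] = (9/32)·13 + (9/32)·(-9) + (3/16)·(-19) + (1/16)·(-21) + (1/8)·(-31) + (1/16)·(-33)
     = -155/16

-155/16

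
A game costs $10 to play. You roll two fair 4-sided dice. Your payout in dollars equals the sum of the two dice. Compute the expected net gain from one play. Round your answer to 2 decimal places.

Distribution of the sum of the two dice: 2 w.p. 1/16, 3 w.p. 1/8, 4 w.p. 3/16, 5 w.p. 1/4, 6 w.p. 3/16, 7 w.p. 1/8, …
E[payout] = (1/16)·2 + (1/8)·3 + (3/16)·4 + (1/4)·5 + (3/16)·6 + (1/8)·7 + (1/16)·8 = 5
Expected profit = 5 − 10 = -5 ≈ -$5.00

-$5.00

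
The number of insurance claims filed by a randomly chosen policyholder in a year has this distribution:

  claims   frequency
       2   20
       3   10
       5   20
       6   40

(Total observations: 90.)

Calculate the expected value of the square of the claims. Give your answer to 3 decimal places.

23.444

Total = 90, so P(claims=2) = 20/90, etc.
E[X²] = (2/9)·4 + (1/9)·9 + (2/9)·25 + (4/9)·36
     = 211/9 ≈ 23.444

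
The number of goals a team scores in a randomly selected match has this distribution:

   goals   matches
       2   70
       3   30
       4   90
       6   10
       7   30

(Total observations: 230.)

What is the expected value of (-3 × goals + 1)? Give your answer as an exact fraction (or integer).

Total = 230, so P(goals=2) = 70/230, etc.
E[-3x+1] = (7/23)·(-5) + (3/23)·(-8) + (9/23)·(-11) + (1/23)·(-17) + (3/23)·(-20)
     = -235/23

-235/23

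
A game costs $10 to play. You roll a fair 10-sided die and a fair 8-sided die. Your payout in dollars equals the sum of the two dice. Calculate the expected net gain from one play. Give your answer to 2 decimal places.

$0.00

Distribution of the sum of the two dice: 2 w.p. 1/80, 3 w.p. 1/40, 4 w.p. 3/80, 5 w.p. 1/20, 6 w.p. 1/16, 7 w.p. 3/40, …
E[payout] = (1/80)·2 + (1/40)·3 + (3/80)·4 + (1/20)·5 + (1/16)·6 + (3/40)·7 + (7/80)·8 + (1/10)·9 + (1/10)·10 + (1/10)·11 + (7/80)·12 + (3/40)·13 + (1/16)·14 + (1/20)·15 + (3/80)·16 + (1/40)·17 + (1/80)·18 = 10
Expected profit = 10 − 10 = 0 ≈ $0.00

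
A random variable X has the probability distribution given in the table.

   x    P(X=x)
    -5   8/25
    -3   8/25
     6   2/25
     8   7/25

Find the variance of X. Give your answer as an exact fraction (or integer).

19784/625

E[X] = (8/25)·(-5) + (8/25)·(-3) + (2/25)·6 + (7/25)·8 = 4/25
E[X²] = (8/25)·25 + (8/25)·9 + (2/25)·36 + (7/25)·64 = 792/25
Var(X) = 792/25 − (4/25)² = 19784/625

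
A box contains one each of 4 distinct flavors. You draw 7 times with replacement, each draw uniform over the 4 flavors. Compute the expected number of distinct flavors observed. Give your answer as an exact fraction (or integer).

14197/4096

Let Xⱼ=1 if type j appears at least once. P(Xⱼ=1) = 1 − ((4−1)/4)^7 = 14197/16384.
E[#distinct] = 4·14197/16384 = 14197/4096.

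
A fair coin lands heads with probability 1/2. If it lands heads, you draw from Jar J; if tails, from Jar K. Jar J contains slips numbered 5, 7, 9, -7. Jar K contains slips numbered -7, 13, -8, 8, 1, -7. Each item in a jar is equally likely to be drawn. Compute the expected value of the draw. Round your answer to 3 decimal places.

E[X | Jar J] = (5 + 7 + 9 − 7)/4 = 7/2
E[X | Jar K] = (-7 + 13 − 8 + 8 + 1 − 7)/6 = 0
E[X] = (1/2)·7/2 + (1/2)·0 = 7/4 ≈ 1.750

1.750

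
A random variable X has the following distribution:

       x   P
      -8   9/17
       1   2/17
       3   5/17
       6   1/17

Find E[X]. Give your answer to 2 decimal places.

E[X] = (9/17)·(-8) + (2/17)·1 + (5/17)·3 + (1/17)·6
     = -49/17 ≈ -2.88

-2.88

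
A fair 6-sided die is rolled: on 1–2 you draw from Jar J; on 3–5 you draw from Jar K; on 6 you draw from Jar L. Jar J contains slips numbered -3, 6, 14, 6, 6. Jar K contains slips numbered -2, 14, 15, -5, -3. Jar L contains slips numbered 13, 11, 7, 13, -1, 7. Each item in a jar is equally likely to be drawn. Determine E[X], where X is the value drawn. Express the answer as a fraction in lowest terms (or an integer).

E[X | Jar J] = (-3 + 6 + 14 + 6 + 6)/5 = 29/5
E[X | Jar K] = (-2 + 14 + 15 − 5 − 3)/5 = 19/5
E[X | Jar L] = (13 + 11 + 7 + 13 − 1 + 7)/6 = 25/3
E[X] = (1/3)·29/5 + (1/2)·19/5 + (1/6)·25/3 = 47/9

47/9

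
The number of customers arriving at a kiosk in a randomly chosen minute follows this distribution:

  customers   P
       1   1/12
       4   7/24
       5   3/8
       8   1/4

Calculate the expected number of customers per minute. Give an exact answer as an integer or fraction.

41/8

E[X] = (1/12)·1 + (7/24)·4 + (3/8)·5 + (1/4)·8
     = 41/8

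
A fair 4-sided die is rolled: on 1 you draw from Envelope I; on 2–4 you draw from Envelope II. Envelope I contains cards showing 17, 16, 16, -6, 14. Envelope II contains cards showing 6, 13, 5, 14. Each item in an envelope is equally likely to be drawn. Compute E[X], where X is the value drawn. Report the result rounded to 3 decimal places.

9.975

E[X | Envelope I] = (17 + 16 + 16 − 6 + 14)/5 = 57/5
E[X | Envelope II] = (6 + 13 + 5 + 14)/4 = 19/2
E[X] = (1/4)·57/5 + (3/4)·19/2 = 399/40 ≈ 9.975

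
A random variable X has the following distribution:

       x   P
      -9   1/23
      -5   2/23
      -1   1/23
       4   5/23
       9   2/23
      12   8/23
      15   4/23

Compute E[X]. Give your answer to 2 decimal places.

7.57

E[X] = (1/23)·(-9) + (2/23)·(-5) + (1/23)·(-1) + (5/23)·4 + (2/23)·9 + (8/23)·12 + (4/23)·15
     = 174/23 ≈ 7.57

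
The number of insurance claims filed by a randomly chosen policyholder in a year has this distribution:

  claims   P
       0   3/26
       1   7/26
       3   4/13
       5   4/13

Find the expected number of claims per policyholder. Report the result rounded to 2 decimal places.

E[X] = (3/26)·0 + (7/26)·1 + (4/13)·3 + (4/13)·5
     = 71/26 ≈ 2.73

2.73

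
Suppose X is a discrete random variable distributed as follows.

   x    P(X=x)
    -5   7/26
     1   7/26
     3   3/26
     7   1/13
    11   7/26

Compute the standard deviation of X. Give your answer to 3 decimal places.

E[X] = 36/13, E[X²] = 577/13
Var(X) = E[X²] − (E[X])² = 577/13 − 1296/169 = 6205/169
SD(X) = √(6205/169) ≈ 6.059

6.059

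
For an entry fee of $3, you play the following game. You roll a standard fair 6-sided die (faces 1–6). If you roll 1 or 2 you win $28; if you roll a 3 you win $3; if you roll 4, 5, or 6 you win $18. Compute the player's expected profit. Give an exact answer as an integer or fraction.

95/6 dollars

E[payout] = (1/6)·3 + (1/2)·18 + (1/3)·28 = 113/6
Expected profit = 113/6 − 3 = 95/6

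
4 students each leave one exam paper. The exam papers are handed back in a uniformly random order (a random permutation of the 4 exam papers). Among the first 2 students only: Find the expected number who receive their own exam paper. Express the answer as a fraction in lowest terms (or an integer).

Let Xᵢ = 1 if person i gets their own exam paper. For each i, P(Xᵢ=1) = 1/4.
By linearity of expectation, E[X₁+…+X_2] = 2·(1/4) = 1/2.

1/2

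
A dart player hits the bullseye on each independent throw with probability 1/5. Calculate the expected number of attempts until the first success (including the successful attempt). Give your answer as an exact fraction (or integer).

5

For a geometric distribution, E[trials] = 1/p = 1/(1/5) = 5.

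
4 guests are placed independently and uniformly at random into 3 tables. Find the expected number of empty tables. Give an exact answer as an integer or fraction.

Let Xⱼ=1 if table j is empty. P(Xⱼ=1) = ((3-1)/3)^4 = 16/81.
By linearity, E[#empty] = 3·16/81 = 16/27.

16/27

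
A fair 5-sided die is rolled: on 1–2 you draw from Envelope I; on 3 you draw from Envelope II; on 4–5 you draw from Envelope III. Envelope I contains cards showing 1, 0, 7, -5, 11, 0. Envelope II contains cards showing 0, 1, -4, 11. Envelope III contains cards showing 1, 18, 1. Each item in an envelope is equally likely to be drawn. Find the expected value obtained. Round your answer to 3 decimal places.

E[X | Envelope I] = (1 + 0 + 7 − 5 + 11 + 0)/6 = 7/3
E[X | Envelope II] = (0 + 1 − 4 + 11)/4 = 2
E[X | Envelope III] = (1 + 18 + 1)/3 = 20/3
E[X] = (2/5)·7/3 + (1/5)·2 + (2/5)·20/3 = 4 ≈ 4.000

4.000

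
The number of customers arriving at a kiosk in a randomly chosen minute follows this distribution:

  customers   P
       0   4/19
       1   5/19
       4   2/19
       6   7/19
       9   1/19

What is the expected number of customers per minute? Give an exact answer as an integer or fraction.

64/19

E[X] = (4/19)·0 + (5/19)·1 + (2/19)·4 + (7/19)·6 + (1/19)·9
     = 64/19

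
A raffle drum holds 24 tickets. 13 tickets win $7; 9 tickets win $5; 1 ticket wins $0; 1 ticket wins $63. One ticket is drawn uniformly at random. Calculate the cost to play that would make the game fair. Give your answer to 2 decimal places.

E[payout] = (13/24)·7 + (9/24)·5 + (1/24)·0 + (1/24)·63 = 199/24
Fair fee = E[payout] = 199/24 ≈ $8.29

$8.29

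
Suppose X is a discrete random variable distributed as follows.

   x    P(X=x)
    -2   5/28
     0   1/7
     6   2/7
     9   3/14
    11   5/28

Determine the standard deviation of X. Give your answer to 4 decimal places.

4.7331

E[X] = 21/4, E[X²] = 1399/28
Var(X) = E[X²] − (E[X])² = 1399/28 − 441/16 = 2509/112
SD(X) = √(2509/112) ≈ 4.7331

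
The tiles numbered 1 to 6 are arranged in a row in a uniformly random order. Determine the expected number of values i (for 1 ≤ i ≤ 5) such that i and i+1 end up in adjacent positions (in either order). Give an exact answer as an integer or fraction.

5/3

For each i ∈ {1,…,5}, let Xᵢ = 1 if i and i+1 are adjacent. P(Xᵢ=1) = 2·(6−1)!/6! = 2/6.
By linearity, E[ΣXᵢ] = (5)·(2/6) = 5/3.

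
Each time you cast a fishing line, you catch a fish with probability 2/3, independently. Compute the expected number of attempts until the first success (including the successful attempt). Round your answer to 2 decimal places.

1.50

For a geometric distribution, E[trials] = 1/p = 1/(2/3) = 3/2.
≈ 1.50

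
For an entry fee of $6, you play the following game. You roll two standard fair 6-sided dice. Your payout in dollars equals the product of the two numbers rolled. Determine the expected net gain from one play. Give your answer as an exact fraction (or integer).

Distribution of the product of the two numbers rolled: 1 w.p. 1/36, 2 w.p. 1/18, 3 w.p. 1/18, 4 w.p. 1/12, 5 w.p. 1/18, 6 w.p. 1/9, …
E[payout] = (1/36)·1 + (1/18)·2 + (1/18)·3 + (1/12)·4 + (1/18)·5 + (1/9)·6 + (1/18)·8 + (1/36)·9 + (1/18)·10 + (1/9)·12 + (1/18)·15 + (1/36)·16 + (1/18)·18 + (1/18)·20 + (1/18)·24 + (1/36)·25 + (1/18)·30 + (1/36)·36 = 49/4
Expected profit = 49/4 − 6 = 25/4

25/4 dollars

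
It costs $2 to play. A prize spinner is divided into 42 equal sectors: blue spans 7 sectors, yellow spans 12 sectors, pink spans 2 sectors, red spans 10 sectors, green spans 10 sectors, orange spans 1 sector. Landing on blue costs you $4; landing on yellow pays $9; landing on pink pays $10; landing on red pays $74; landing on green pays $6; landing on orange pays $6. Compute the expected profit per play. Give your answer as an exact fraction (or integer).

E[payout] = (7/42)·(-4) + (12/42)·9 + (2/42)·10 + (10/42)·74 + (10/42)·6 + (1/42)·6 = 151/7
Expected profit = 151/7 − 2 = 137/7

137/7 dollars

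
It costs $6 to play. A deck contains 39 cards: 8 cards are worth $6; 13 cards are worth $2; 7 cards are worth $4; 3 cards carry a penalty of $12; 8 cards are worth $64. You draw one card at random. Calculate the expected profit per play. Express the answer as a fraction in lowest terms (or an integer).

E[payout] = (8/39)·6 + (13/39)·2 + (7/39)·4 + (3/39)·(-12) + (8/39)·64 = 578/39
Expected profit = 578/39 − 6 = 344/39

344/39 dollars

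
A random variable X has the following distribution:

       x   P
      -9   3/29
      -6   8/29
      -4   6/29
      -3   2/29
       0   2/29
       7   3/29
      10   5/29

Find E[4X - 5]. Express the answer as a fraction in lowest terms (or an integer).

-281/29

E[4x-5] = (3/29)·(-41) + (8/29)·(-29) + (6/29)·(-21) + (2/29)·(-17) + (2/29)·(-5) + (3/29)·23 + (5/29)·35
     = -281/29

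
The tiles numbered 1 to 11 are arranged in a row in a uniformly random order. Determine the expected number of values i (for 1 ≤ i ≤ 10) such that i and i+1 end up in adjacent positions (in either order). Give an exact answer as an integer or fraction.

For each i ∈ {1,…,10}, let Xᵢ = 1 if i and i+1 are adjacent. P(Xᵢ=1) = 2·(11−1)!/11! = 2/11.
By linearity, E[ΣXᵢ] = (10)·(2/11) = 20/11.

20/11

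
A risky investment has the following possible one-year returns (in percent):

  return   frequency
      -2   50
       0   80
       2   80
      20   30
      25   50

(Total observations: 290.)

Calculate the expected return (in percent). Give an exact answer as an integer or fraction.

Total = 290, so P(return=-2) = 50/290, etc.
E[X] = (5/29)·(-2) + (8/29)·0 + (8/29)·2 + (3/29)·20 + (5/29)·25
     = 191/29

191/29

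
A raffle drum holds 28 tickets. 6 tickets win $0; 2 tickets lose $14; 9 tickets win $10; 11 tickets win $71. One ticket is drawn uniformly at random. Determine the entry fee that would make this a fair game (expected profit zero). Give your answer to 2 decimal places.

E[payout] = (6/28)·0 + (2/28)·(-14) + (9/28)·10 + (11/28)·71 = 843/28
Fair fee = E[payout] = 843/28 ≈ $30.11

$30.11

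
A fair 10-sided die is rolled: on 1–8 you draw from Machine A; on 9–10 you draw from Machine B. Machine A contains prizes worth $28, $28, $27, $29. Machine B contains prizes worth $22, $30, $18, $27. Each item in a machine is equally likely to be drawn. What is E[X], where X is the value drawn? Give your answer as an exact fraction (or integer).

109/4 dollars

E[X | Machine A] = (28 + 28 + 27 + 29)/4 = 28
E[X | Machine B] = (22 + 30 + 18 + 27)/4 = 97/4
E[X] = (4/5)·28 + (1/5)·97/4 = 109/4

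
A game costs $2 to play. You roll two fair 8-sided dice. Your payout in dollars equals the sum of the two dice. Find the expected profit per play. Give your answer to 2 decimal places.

Distribution of the sum of the two dice: 2 w.p. 1/64, 3 w.p. 1/32, 4 w.p. 3/64, 5 w.p. 1/16, 6 w.p. 5/64, 7 w.p. 3/32, …
E[payout] = (1/64)·2 + (1/32)·3 + (3/64)·4 + (1/16)·5 + (5/64)·6 + (3/32)·7 + (7/64)·8 + (1/8)·9 + (7/64)·10 + (3/32)·11 + (5/64)·12 + (1/16)·13 + (3/64)·14 + (1/32)·15 + (1/64)·16 = 9
Expected profit = 9 − 2 = 7 ≈ $7.00

$7.00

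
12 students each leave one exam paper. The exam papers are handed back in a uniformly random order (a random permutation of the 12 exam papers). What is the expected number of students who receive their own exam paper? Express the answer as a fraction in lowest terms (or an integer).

1

Let Xᵢ = 1 if person i gets their own exam paper. For each i, P(Xᵢ=1) = 1/12.
By linearity of expectation, E[X₁+…+X_12] = 12·(1/12) = 1.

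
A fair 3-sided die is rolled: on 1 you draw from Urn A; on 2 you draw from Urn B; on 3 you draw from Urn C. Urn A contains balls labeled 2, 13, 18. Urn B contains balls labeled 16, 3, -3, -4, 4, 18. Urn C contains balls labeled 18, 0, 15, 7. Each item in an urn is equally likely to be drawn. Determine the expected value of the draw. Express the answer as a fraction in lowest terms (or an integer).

E[X | Urn A] = (2 + 13 + 18)/3 = 11
E[X | Urn B] = (16 + 3 − 3 − 4 + 4 + 18)/6 = 17/3
E[X | Urn C] = (18 + 0 + 15 + 7)/4 = 10
E[X] = (1/3)·11 + (1/3)·17/3 + (1/3)·10 = 80/9

80/9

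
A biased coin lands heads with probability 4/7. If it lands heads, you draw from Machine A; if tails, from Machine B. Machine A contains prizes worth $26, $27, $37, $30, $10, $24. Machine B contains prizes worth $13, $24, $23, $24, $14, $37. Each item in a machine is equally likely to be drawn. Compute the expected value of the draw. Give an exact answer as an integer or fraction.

E[X | Machine A] = (26 + 27 + 37 + 30 + 10 + 24)/6 = 77/3
E[X | Machine B] = (13 + 24 + 23 + 24 + 14 + 37)/6 = 45/2
E[X] = (4/7)·77/3 + (3/7)·45/2 = 1021/42

1021/42 dollars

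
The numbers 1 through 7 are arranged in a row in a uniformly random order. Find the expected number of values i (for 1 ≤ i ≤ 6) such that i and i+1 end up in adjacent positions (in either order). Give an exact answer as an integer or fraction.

For each i ∈ {1,…,6}, let Xᵢ = 1 if i and i+1 are adjacent. P(Xᵢ=1) = 2·(7−1)!/7! = 2/7.
By linearity, E[ΣXᵢ] = (6)·(2/7) = 12/7.

12/7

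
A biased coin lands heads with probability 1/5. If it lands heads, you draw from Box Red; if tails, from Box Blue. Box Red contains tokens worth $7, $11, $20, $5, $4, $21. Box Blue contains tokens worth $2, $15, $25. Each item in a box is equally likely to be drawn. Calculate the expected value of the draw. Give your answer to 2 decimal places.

E[X | Box Red] = (7 + 11 + 20 + 5 + 4 + 21)/6 = 34/3
E[X | Box Blue] = (2 + 15 + 25)/3 = 14
E[X] = (1/5)·34/3 + (4/5)·14 = 202/15 ≈ 13.47

$13.47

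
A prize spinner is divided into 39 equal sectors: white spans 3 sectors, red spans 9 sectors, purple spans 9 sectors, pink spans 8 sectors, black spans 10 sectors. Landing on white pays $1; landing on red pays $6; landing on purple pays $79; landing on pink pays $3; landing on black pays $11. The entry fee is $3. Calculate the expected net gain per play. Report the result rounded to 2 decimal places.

$20.13

E[payout] = (3/39)·1 + (9/39)·6 + (9/39)·79 + (8/39)·3 + (10/39)·11 = 902/39
Expected profit = 902/39 − 3 = 785/39 ≈ $20.13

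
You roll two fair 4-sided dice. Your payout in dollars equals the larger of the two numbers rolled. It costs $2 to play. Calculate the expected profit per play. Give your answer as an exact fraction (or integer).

Distribution of the larger of the two numbers rolled: 1 w.p. 1/16, 2 w.p. 3/16, 3 w.p. 5/16, 4 w.p. 7/16
E[payout] = (1/16)·1 + (3/16)·2 + (5/16)·3 + (7/16)·4 = 25/8
Expected profit = 25/8 − 2 = 9/8

9/8 dollars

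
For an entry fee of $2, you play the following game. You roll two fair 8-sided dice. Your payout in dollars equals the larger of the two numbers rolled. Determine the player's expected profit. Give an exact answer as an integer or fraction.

Distribution of the larger of the two numbers rolled: 1 w.p. 1/64, 2 w.p. 3/64, 3 w.p. 5/64, 4 w.p. 7/64, 5 w.p. 9/64, 6 w.p. 11/64, …
E[payout] = (1/64)·1 + (3/64)·2 + (5/64)·3 + (7/64)·4 + (9/64)·5 + (11/64)·6 + (13/64)·7 + (15/64)·8 = 93/16
Expected profit = 93/16 − 2 = 61/16

61/16 dollars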